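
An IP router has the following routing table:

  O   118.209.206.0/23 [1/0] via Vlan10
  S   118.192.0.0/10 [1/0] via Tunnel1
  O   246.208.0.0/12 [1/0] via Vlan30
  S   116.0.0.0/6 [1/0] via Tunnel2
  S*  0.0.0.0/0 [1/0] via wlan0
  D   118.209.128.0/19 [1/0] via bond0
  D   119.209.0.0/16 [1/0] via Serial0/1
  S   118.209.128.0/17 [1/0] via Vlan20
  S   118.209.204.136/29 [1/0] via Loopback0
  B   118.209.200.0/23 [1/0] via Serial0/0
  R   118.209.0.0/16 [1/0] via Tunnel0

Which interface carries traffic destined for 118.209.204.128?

Vlan20

Routes whose prefix contains 118.209.204.128:
  0.0.0.0/0 (default, matches everything) -> wlan0
  116.0.0.0/6 (116.0.0.0 - 119.255.255.255) -> Tunnel2
  118.192.0.0/10 (118.192.0.0 - 118.255.255.255) -> Tunnel1
  118.209.0.0/16 (118.209.0.0 - 118.209.255.255) -> Tunnel0
  118.209.128.0/17 (118.209.128.0 - 118.209.255.255) -> Vlan20
More-specific entries that do NOT match:
  118.209.204.136/29 (118.209.204.136 - 118.209.204.143) does not contain 118.209.204.128
  118.209.206.0/23 (118.209.206.0 - 118.209.207.255) does not contain 118.209.204.128
  118.209.200.0/23 (118.209.200.0 - 118.209.201.255) does not contain 118.209.204.128
  118.209.128.0/19 (118.209.128.0 - 118.209.159.255) does not contain 118.209.204.128
Longest matching prefix is /17 -> interface Vlan20.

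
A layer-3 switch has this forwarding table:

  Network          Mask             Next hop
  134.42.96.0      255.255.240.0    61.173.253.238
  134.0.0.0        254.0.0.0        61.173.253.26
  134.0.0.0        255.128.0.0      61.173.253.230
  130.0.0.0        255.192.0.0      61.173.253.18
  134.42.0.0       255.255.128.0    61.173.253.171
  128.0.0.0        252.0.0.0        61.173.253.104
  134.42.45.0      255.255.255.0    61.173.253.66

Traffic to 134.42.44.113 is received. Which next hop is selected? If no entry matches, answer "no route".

61.173.253.171

Routes whose prefix contains 134.42.44.113:
  134.0.0.0/7 (134.0.0.0 - 135.255.255.255) -> 61.173.253.26
  134.0.0.0/9 (134.0.0.0 - 134.127.255.255) -> 61.173.253.230
  134.42.0.0/17 (134.42.0.0 - 134.42.127.255) -> 61.173.253.171
More-specific entries that do NOT match:
  134.42.45.0/24 (134.42.45.0 - 134.42.45.255) does not contain 134.42.44.113
  134.42.96.0/20 (134.42.96.0 - 134.42.111.255) does not contain 134.42.44.113
Longest matching prefix is /17 -> next hop 61.173.253.171.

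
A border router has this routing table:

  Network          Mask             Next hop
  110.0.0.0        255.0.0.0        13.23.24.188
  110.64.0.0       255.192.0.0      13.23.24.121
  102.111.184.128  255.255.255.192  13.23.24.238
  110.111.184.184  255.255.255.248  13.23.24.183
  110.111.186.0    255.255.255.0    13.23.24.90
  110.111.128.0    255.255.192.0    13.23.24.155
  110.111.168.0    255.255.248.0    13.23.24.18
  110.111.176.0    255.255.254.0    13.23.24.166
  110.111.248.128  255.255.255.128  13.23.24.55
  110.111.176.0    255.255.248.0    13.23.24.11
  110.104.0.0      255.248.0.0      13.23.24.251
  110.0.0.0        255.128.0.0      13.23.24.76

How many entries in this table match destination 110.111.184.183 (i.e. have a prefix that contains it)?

Prefixes containing 110.111.184.183:
  110.0.0.0/8 (110.0.0.0 - 110.255.255.255)
  110.0.0.0/9 (110.0.0.0 - 110.127.255.255)
  110.64.0.0/10 (110.64.0.0 - 110.127.255.255)
  110.104.0.0/13 (110.104.0.0 - 110.111.255.255)
  110.111.128.0/18 (110.111.128.0 - 110.111.191.255)
Total matching entries: 5.

5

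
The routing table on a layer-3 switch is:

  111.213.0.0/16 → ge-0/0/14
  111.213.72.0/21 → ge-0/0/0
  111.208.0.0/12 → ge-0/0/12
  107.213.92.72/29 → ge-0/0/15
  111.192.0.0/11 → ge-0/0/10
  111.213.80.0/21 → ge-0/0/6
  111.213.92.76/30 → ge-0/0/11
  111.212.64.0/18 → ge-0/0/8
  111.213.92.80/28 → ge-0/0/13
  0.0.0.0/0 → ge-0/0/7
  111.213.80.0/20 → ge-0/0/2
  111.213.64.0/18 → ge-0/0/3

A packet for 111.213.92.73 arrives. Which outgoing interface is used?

ge-0/0/2

Routes whose prefix contains 111.213.92.73:
  0.0.0.0/0 (default, matches everything) -> ge-0/0/7
  111.192.0.0/11 (111.192.0.0 - 111.223.255.255) -> ge-0/0/10
  111.208.0.0/12 (111.208.0.0 - 111.223.255.255) -> ge-0/0/12
  111.213.0.0/16 (111.213.0.0 - 111.213.255.255) -> ge-0/0/14
  111.213.64.0/18 (111.213.64.0 - 111.213.127.255) -> ge-0/0/3
  111.213.80.0/20 (111.213.80.0 - 111.213.95.255) -> ge-0/0/2
More-specific entries that do NOT match:
  111.213.92.76/30 (111.213.92.76 - 111.213.92.79) does not contain 111.213.92.73
  107.213.92.72/29 (107.213.92.72 - 107.213.92.79) does not contain 111.213.92.73
  111.213.92.80/28 (111.213.92.80 - 111.213.92.95) does not contain 111.213.92.73
  111.213.72.0/21 (111.213.72.0 - 111.213.79.255) does not contain 111.213.92.73
  111.213.80.0/21 (111.213.80.0 - 111.213.87.255) does not contain 111.213.92.73
Longest matching prefix is /20 -> interface ge-0/0/2.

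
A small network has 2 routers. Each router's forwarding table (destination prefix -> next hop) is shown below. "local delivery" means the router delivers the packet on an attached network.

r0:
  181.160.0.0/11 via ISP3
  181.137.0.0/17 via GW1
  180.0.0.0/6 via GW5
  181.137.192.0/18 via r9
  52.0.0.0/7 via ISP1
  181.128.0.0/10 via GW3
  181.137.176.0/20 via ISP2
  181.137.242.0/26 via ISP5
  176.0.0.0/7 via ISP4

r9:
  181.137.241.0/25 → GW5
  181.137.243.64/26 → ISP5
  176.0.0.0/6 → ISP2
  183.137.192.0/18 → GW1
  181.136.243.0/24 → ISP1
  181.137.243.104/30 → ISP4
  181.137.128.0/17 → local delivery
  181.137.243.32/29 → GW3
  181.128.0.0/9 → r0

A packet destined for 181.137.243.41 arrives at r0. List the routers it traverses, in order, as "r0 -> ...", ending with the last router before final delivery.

r0 -> r9

At r0: longest match for 181.137.243.41 is 181.137.192.0/18 -> r9
At r9: longest match for 181.137.243.41 is 181.137.128.0/17 -> local delivery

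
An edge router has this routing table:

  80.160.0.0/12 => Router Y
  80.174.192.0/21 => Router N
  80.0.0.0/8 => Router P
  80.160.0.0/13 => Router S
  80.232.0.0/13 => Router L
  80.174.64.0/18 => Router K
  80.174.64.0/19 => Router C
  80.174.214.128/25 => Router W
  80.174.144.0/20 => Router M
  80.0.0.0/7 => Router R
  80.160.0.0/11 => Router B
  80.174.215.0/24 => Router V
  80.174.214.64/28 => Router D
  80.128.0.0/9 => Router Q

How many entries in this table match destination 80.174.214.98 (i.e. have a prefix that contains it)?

Prefixes containing 80.174.214.98:
  80.0.0.0/7 (80.0.0.0 - 81.255.255.255)
  80.0.0.0/8 (80.0.0.0 - 80.255.255.255)
  80.128.0.0/9 (80.128.0.0 - 80.255.255.255)
  80.160.0.0/11 (80.160.0.0 - 80.191.255.255)
  80.160.0.0/12 (80.160.0.0 - 80.175.255.255)
Total matching entries: 5.

5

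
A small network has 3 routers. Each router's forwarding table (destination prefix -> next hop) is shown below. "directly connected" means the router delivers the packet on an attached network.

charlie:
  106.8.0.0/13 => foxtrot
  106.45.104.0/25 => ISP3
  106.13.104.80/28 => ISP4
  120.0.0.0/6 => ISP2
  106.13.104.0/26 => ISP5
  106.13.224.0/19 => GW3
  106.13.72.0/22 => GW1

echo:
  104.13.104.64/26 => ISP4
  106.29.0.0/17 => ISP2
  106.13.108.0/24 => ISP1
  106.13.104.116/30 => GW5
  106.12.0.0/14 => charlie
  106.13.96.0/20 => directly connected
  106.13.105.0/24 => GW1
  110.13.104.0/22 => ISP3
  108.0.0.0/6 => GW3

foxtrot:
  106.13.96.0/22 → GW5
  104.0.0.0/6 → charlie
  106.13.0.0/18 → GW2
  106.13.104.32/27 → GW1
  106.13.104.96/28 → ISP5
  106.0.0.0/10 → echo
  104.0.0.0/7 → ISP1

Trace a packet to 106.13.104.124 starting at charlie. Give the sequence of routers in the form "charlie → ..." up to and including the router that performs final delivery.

charlie → foxtrot → echo

At charlie: longest match for 106.13.104.124 is 106.8.0.0/13 -> foxtrot
At foxtrot: longest match for 106.13.104.124 is 106.0.0.0/10 -> echo
At echo: longest match for 106.13.104.124 is 106.13.96.0/20 -> directly connected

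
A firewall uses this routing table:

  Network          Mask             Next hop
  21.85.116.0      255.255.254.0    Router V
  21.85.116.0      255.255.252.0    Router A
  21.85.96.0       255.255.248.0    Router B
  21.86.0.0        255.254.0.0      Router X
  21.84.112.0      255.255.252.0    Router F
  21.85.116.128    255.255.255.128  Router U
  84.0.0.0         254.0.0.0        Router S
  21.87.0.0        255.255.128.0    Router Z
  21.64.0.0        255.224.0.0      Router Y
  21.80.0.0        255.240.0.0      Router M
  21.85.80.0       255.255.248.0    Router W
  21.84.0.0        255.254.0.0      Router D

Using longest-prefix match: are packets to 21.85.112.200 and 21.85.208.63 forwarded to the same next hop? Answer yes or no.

21.85.112.200: longest match 21.84.0.0/15 -> Router D
21.85.208.63: longest match 21.84.0.0/15 -> Router D

yes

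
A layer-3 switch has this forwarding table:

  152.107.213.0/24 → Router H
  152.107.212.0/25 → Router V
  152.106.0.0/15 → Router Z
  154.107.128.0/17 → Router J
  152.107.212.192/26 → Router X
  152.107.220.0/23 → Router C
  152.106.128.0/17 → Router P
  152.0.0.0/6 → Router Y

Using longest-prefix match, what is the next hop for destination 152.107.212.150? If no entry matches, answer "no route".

Routes whose prefix contains 152.107.212.150:
  152.0.0.0/6 (152.0.0.0 - 155.255.255.255) -> Router Y
  152.106.0.0/15 (152.106.0.0 - 152.107.255.255) -> Router Z
More-specific entries that do NOT match:
  152.107.212.192/26 (152.107.212.192 - 152.107.212.255) does not contain 152.107.212.150
  152.107.212.0/25 (152.107.212.0 - 152.107.212.127) does not contain 152.107.212.150
  152.107.213.0/24 (152.107.213.0 - 152.107.213.255) does not contain 152.107.212.150
  152.107.220.0/23 (152.107.220.0 - 152.107.221.255) does not contain 152.107.212.150
  154.107.128.0/17 (154.107.128.0 - 154.107.255.255) does not contain 152.107.212.150
  152.106.128.0/17 (152.106.128.0 - 152.106.255.255) does not contain 152.107.212.150
Longest matching prefix is /15 -> next hop Router Z.

Router Z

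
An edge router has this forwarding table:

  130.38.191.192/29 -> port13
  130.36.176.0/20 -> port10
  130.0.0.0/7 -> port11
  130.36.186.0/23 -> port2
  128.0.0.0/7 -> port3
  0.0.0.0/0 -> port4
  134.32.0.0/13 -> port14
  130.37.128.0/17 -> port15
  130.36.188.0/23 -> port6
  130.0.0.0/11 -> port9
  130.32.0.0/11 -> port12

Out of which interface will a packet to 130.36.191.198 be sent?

Routes whose prefix contains 130.36.191.198:
  0.0.0.0/0 (default, matches everything) -> port4
  130.0.0.0/7 (130.0.0.0 - 131.255.255.255) -> port11
  130.32.0.0/11 (130.32.0.0 - 130.63.255.255) -> port12
  130.36.176.0/20 (130.36.176.0 - 130.36.191.255) -> port10
More-specific entries that do NOT match:
  130.38.191.192/29 (130.38.191.192 - 130.38.191.199) does not contain 130.36.191.198
  130.36.186.0/23 (130.36.186.0 - 130.36.187.255) does not contain 130.36.191.198
  130.36.188.0/23 (130.36.188.0 - 130.36.189.255) does not contain 130.36.191.198
Longest matching prefix is /20 -> interface port10.

port10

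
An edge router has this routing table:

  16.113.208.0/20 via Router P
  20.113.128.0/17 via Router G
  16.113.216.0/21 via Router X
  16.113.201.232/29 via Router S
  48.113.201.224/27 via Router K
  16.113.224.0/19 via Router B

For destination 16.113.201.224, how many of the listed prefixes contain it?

No listed prefix contains 16.113.201.224.
Total matching entries: 0.

0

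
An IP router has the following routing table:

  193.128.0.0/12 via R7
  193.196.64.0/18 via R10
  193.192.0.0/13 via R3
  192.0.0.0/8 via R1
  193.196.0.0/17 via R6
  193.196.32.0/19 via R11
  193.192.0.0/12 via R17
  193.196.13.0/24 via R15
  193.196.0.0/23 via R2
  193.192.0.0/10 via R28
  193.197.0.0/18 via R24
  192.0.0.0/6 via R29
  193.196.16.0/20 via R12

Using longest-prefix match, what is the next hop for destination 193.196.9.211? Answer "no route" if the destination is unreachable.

Routes whose prefix contains 193.196.9.211:
  192.0.0.0/6 (192.0.0.0 - 195.255.255.255) -> R29
  193.192.0.0/10 (193.192.0.0 - 193.255.255.255) -> R28
  193.192.0.0/12 (193.192.0.0 - 193.207.255.255) -> R17
  193.192.0.0/13 (193.192.0.0 - 193.199.255.255) -> R3
  193.196.0.0/17 (193.196.0.0 - 193.196.127.255) -> R6
More-specific entries that do NOT match:
  193.196.13.0/24 (193.196.13.0 - 193.196.13.255) does not contain 193.196.9.211
  193.196.0.0/23 (193.196.0.0 - 193.196.1.255) does not contain 193.196.9.211
  193.196.16.0/20 (193.196.16.0 - 193.196.31.255) does not contain 193.196.9.211
  193.196.32.0/19 (193.196.32.0 - 193.196.63.255) does not contain 193.196.9.211
  193.196.64.0/18 (193.196.64.0 - 193.196.127.255) does not contain 193.196.9.211
  193.197.0.0/18 (193.197.0.0 - 193.197.63.255) does not contain 193.196.9.211
Longest matching prefix is /17 -> next hop R6.

R6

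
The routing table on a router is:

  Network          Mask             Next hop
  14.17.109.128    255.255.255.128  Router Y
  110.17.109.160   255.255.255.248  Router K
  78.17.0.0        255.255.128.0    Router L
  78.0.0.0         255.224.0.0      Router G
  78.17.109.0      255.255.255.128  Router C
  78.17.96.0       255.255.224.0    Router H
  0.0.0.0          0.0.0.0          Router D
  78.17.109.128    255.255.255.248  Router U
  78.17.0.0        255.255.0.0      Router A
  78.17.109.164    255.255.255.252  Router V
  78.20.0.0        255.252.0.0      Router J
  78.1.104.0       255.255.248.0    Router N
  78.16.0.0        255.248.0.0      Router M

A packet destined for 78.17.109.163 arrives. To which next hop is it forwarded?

Router H

Routes whose prefix contains 78.17.109.163:
  0.0.0.0/0 (default, matches everything) -> Router D
  78.0.0.0/11 (78.0.0.0 - 78.31.255.255) -> Router G
  78.16.0.0/13 (78.16.0.0 - 78.23.255.255) -> Router M
  78.17.0.0/16 (78.17.0.0 - 78.17.255.255) -> Router A
  78.17.0.0/17 (78.17.0.0 - 78.17.127.255) -> Router L
  78.17.96.0/19 (78.17.96.0 - 78.17.127.255) -> Router H
More-specific entries that do NOT match:
  78.17.109.164/30 (78.17.109.164 - 78.17.109.167) does not contain 78.17.109.163
  110.17.109.160/29 (110.17.109.160 - 110.17.109.167) does not contain 78.17.109.163
  78.17.109.128/29 (78.17.109.128 - 78.17.109.135) does not contain 78.17.109.163
  14.17.109.128/25 (14.17.109.128 - 14.17.109.255) does not contain 78.17.109.163
  78.17.109.0/25 (78.17.109.0 - 78.17.109.127) does not contain 78.17.109.163
  78.1.104.0/21 (78.1.104.0 - 78.1.111.255) does not contain 78.17.109.163
Longest matching prefix is /19 -> next hop Router H.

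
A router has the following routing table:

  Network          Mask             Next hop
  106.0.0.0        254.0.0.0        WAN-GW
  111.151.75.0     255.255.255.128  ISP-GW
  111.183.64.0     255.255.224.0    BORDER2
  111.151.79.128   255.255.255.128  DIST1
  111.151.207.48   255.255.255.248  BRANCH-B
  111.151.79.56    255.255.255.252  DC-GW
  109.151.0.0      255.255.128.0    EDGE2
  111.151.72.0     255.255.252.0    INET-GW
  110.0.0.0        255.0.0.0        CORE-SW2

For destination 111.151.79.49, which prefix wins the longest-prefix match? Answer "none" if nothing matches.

111.151.79.49 is outside every listed prefix and there is no default route.

none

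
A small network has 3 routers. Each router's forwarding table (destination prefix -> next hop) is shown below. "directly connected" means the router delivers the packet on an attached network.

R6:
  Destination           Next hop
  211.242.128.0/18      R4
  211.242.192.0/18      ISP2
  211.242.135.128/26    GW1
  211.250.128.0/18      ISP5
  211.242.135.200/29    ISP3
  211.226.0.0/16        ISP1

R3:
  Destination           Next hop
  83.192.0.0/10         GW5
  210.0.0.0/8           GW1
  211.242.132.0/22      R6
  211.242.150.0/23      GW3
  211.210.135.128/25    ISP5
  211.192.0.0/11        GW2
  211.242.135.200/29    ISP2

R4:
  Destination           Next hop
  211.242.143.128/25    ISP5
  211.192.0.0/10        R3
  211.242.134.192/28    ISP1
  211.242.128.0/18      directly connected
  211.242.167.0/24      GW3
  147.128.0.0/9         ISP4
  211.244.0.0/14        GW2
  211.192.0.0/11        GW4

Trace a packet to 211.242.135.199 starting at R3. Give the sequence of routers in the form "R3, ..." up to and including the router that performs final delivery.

At R3: longest match for 211.242.135.199 is 211.242.132.0/22 -> R6
At R6: longest match for 211.242.135.199 is 211.242.128.0/18 -> R4
At R4: longest match for 211.242.135.199 is 211.242.128.0/18 -> directly connected

R3, R6, R4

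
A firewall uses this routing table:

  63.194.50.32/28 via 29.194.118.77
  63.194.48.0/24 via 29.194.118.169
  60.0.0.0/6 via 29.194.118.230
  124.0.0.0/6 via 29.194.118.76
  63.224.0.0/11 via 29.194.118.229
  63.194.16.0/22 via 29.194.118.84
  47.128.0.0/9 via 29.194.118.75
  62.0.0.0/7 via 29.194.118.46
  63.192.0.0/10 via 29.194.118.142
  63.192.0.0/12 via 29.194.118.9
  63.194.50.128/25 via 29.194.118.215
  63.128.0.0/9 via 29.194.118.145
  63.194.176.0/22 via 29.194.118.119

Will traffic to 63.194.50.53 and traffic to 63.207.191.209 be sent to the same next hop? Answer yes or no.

yes

63.194.50.53: longest match 63.192.0.0/12 -> 29.194.118.9
63.207.191.209: longest match 63.192.0.0/12 -> 29.194.118.9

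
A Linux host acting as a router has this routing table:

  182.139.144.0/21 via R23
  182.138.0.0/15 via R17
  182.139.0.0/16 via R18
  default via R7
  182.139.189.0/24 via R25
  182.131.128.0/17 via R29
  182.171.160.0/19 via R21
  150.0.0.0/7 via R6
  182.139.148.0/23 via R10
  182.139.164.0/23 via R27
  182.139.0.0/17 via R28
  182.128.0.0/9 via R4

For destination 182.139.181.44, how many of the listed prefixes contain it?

Prefixes containing 182.139.181.44:
  0.0.0.0/0 (default, matches everything)
  182.128.0.0/9 (182.128.0.0 - 182.255.255.255)
  182.138.0.0/15 (182.138.0.0 - 182.139.255.255)
  182.139.0.0/16 (182.139.0.0 - 182.139.255.255)
Total matching entries: 4.

4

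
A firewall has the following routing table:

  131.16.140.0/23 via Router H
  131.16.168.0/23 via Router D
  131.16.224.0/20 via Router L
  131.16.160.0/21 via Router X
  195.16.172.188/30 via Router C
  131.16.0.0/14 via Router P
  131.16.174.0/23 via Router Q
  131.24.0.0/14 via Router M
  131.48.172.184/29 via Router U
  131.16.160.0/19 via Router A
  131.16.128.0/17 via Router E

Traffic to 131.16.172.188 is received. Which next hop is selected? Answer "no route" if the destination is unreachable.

Router A

Routes whose prefix contains 131.16.172.188:
  131.16.0.0/14 (131.16.0.0 - 131.19.255.255) -> Router P
  131.16.128.0/17 (131.16.128.0 - 131.16.255.255) -> Router E
  131.16.160.0/19 (131.16.160.0 - 131.16.191.255) -> Router A
More-specific entries that do NOT match:
  195.16.172.188/30 (195.16.172.188 - 195.16.172.191) does not contain 131.16.172.188
  131.48.172.184/29 (131.48.172.184 - 131.48.172.191) does not contain 131.16.172.188
  131.16.140.0/23 (131.16.140.0 - 131.16.141.255) does not contain 131.16.172.188
  131.16.168.0/23 (131.16.168.0 - 131.16.169.255) does not contain 131.16.172.188
  131.16.174.0/23 (131.16.174.0 - 131.16.175.255) does not contain 131.16.172.188
  131.16.160.0/21 (131.16.160.0 - 131.16.167.255) does not contain 131.16.172.188
  131.16.224.0/20 (131.16.224.0 - 131.16.239.255) does not contain 131.16.172.188
Longest matching prefix is /19 -> next hop Router A.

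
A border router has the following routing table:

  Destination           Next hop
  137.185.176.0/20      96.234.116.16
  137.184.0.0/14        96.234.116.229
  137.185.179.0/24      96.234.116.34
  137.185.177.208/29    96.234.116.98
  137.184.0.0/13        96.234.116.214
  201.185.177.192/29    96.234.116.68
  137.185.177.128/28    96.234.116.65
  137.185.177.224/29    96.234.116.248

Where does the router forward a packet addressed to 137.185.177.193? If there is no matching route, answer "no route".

96.234.116.16

Routes whose prefix contains 137.185.177.193:
  137.184.0.0/13 (137.184.0.0 - 137.191.255.255) -> 96.234.116.214
  137.184.0.0/14 (137.184.0.0 - 137.187.255.255) -> 96.234.116.229
  137.185.176.0/20 (137.185.176.0 - 137.185.191.255) -> 96.234.116.16
More-specific entries that do NOT match:
  137.185.177.208/29 (137.185.177.208 - 137.185.177.215) does not contain 137.185.177.193
  201.185.177.192/29 (201.185.177.192 - 201.185.177.199) does not contain 137.185.177.193
  137.185.177.224/29 (137.185.177.224 - 137.185.177.231) does not contain 137.185.177.193
  137.185.177.128/28 (137.185.177.128 - 137.185.177.143) does not contain 137.185.177.193
  137.185.179.0/24 (137.185.179.0 - 137.185.179.255) does not contain 137.185.177.193
Longest matching prefix is /20 -> next hop 96.234.116.16.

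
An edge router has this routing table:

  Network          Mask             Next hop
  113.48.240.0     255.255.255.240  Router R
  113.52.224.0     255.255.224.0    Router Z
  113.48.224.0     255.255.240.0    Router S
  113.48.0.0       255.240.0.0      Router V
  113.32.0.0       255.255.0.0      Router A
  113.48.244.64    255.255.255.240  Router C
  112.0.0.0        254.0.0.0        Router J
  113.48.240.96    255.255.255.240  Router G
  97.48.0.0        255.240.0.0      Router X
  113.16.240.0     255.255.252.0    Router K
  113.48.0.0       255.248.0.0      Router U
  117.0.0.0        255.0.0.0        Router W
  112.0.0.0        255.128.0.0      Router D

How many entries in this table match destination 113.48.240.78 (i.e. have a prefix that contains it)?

3

Prefixes containing 113.48.240.78:
  112.0.0.0/7 (112.0.0.0 - 113.255.255.255)
  113.48.0.0/12 (113.48.0.0 - 113.63.255.255)
  113.48.0.0/13 (113.48.0.0 - 113.55.255.255)
Total matching entries: 3.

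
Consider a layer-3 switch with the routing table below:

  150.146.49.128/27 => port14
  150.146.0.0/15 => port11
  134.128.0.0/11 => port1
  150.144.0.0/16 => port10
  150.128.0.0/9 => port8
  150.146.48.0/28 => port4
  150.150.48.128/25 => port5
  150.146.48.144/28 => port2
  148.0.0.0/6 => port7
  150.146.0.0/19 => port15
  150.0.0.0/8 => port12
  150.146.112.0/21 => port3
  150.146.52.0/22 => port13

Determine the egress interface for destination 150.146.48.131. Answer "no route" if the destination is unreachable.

port11

Routes whose prefix contains 150.146.48.131:
  148.0.0.0/6 (148.0.0.0 - 151.255.255.255) -> port7
  150.0.0.0/8 (150.0.0.0 - 150.255.255.255) -> port12
  150.128.0.0/9 (150.128.0.0 - 150.255.255.255) -> port8
  150.146.0.0/15 (150.146.0.0 - 150.147.255.255) -> port11
More-specific entries that do NOT match:
  150.146.48.0/28 (150.146.48.0 - 150.146.48.15) does not contain 150.146.48.131
  150.146.48.144/28 (150.146.48.144 - 150.146.48.159) does not contain 150.146.48.131
  150.146.49.128/27 (150.146.49.128 - 150.146.49.159) does not contain 150.146.48.131
  150.150.48.128/25 (150.150.48.128 - 150.150.48.255) does not contain 150.146.48.131
  150.146.52.0/22 (150.146.52.0 - 150.146.55.255) does not contain 150.146.48.131
  150.146.112.0/21 (150.146.112.0 - 150.146.119.255) does not contain 150.146.48.131
  150.146.0.0/19 (150.146.0.0 - 150.146.31.255) does not contain 150.146.48.131
  150.144.0.0/16 (150.144.0.0 - 150.144.255.255) does not contain 150.146.48.131
Longest matching prefix is /15 -> interface port11.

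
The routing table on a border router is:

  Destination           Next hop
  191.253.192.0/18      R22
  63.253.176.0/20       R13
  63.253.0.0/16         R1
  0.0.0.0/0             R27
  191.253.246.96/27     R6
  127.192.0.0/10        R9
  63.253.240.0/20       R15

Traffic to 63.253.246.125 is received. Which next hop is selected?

Routes whose prefix contains 63.253.246.125:
  0.0.0.0/0 (default, matches everything) -> R27
  63.253.0.0/16 (63.253.0.0 - 63.253.255.255) -> R1
  63.253.240.0/20 (63.253.240.0 - 63.253.255.255) -> R15
More-specific entries that do NOT match:
  191.253.246.96/27 (191.253.246.96 - 191.253.246.127) does not contain 63.253.246.125
Longest matching prefix is /20 -> next hop R15.

R15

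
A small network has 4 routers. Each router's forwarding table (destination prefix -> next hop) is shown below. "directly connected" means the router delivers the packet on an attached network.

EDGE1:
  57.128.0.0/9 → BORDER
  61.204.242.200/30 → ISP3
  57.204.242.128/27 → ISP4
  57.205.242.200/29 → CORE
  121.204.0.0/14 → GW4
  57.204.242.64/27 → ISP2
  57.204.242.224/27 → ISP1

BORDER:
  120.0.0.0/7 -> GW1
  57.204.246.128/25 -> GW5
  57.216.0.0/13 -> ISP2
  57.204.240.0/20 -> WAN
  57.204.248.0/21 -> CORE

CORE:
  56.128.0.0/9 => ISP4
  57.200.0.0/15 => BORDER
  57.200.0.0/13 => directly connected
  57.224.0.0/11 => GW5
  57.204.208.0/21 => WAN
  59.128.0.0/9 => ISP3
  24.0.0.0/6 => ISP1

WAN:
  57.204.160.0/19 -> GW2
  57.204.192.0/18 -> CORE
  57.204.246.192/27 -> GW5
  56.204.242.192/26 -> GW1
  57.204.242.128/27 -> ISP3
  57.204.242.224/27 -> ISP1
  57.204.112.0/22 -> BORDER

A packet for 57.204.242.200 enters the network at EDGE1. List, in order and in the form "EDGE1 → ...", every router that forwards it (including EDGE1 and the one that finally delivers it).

At EDGE1: longest match for 57.204.242.200 is 57.128.0.0/9 -> BORDER
At BORDER: longest match for 57.204.242.200 is 57.204.240.0/20 -> WAN
At WAN: longest match for 57.204.242.200 is 57.204.192.0/18 -> CORE
At CORE: longest match for 57.204.242.200 is 57.200.0.0/13 -> directly connected

EDGE1 → BORDER → WAN → CORE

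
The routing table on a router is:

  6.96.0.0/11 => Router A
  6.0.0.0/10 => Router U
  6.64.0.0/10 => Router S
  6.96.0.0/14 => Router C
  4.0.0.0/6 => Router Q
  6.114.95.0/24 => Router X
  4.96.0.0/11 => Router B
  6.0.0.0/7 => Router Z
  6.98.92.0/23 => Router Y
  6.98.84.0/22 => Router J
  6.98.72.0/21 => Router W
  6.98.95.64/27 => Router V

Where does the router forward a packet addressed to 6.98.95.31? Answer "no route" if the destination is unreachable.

Routes whose prefix contains 6.98.95.31:
  4.0.0.0/6 (4.0.0.0 - 7.255.255.255) -> Router Q
  6.0.0.0/7 (6.0.0.0 - 7.255.255.255) -> Router Z
  6.64.0.0/10 (6.64.0.0 - 6.127.255.255) -> Router S
  6.96.0.0/11 (6.96.0.0 - 6.127.255.255) -> Router A
  6.96.0.0/14 (6.96.0.0 - 6.99.255.255) -> Router C
More-specific entries that do NOT match:
  6.98.95.64/27 (6.98.95.64 - 6.98.95.95) does not contain 6.98.95.31
  6.114.95.0/24 (6.114.95.0 - 6.114.95.255) does not contain 6.98.95.31
  6.98.92.0/23 (6.98.92.0 - 6.98.93.255) does not contain 6.98.95.31
  6.98.84.0/22 (6.98.84.0 - 6.98.87.255) does not contain 6.98.95.31
  6.98.72.0/21 (6.98.72.0 - 6.98.79.255) does not contain 6.98.95.31
Longest matching prefix is /14 -> next hop Router C.

Router C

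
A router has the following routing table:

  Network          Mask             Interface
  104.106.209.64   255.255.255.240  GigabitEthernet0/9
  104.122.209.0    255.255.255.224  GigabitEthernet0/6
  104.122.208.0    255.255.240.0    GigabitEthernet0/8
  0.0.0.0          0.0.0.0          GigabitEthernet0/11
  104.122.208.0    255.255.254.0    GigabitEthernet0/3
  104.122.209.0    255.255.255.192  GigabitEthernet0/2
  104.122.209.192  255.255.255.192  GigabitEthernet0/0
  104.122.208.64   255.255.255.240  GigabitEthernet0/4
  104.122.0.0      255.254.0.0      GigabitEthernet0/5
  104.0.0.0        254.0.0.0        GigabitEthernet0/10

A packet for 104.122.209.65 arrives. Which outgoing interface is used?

GigabitEthernet0/3

Routes whose prefix contains 104.122.209.65:
  0.0.0.0/0 (default, matches everything) -> GigabitEthernet0/11
  104.0.0.0/7 (104.0.0.0 - 105.255.255.255) -> GigabitEthernet0/10
  104.122.0.0/15 (104.122.0.0 - 104.123.255.255) -> GigabitEthernet0/5
  104.122.208.0/20 (104.122.208.0 - 104.122.223.255) -> GigabitEthernet0/8
  104.122.208.0/23 (104.122.208.0 - 104.122.209.255) -> GigabitEthernet0/3
More-specific entries that do NOT match:
  104.106.209.64/28 (104.106.209.64 - 104.106.209.79) does not contain 104.122.209.65
  104.122.208.64/28 (104.122.208.64 - 104.122.208.79) does not contain 104.122.209.65
  104.122.209.0/27 (104.122.209.0 - 104.122.209.31) does not contain 104.122.209.65
  104.122.209.0/26 (104.122.209.0 - 104.122.209.63) does not contain 104.122.209.65
  104.122.209.192/26 (104.122.209.192 - 104.122.209.255) does not contain 104.122.209.65
Longest matching prefix is /23 -> interface GigabitEthernet0/3.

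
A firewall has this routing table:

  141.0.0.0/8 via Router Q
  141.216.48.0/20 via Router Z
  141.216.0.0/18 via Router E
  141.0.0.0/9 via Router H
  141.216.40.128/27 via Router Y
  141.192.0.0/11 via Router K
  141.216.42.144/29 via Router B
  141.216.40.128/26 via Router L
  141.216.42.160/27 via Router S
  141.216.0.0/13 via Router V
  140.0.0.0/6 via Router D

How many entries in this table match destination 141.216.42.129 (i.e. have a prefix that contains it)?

Prefixes containing 141.216.42.129:
  140.0.0.0/6 (140.0.0.0 - 143.255.255.255)
  141.0.0.0/8 (141.0.0.0 - 141.255.255.255)
  141.192.0.0/11 (141.192.0.0 - 141.223.255.255)
  141.216.0.0/13 (141.216.0.0 - 141.223.255.255)
  141.216.0.0/18 (141.216.0.0 - 141.216.63.255)
Total matching entries: 5.

5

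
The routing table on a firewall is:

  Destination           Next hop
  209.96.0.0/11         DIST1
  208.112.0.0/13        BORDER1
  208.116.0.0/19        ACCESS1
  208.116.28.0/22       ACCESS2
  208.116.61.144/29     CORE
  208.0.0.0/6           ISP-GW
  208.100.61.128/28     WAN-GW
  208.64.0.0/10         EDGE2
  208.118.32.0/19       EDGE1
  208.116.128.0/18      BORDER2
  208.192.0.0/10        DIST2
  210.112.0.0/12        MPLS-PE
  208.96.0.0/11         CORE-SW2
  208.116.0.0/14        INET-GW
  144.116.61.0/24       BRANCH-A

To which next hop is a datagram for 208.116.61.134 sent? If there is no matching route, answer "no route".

Routes whose prefix contains 208.116.61.134:
  208.0.0.0/6 (208.0.0.0 - 211.255.255.255) -> ISP-GW
  208.64.0.0/10 (208.64.0.0 - 208.127.255.255) -> EDGE2
  208.96.0.0/11 (208.96.0.0 - 208.127.255.255) -> CORE-SW2
  208.112.0.0/13 (208.112.0.0 - 208.119.255.255) -> BORDER1
  208.116.0.0/14 (208.116.0.0 - 208.119.255.255) -> INET-GW
More-specific entries that do NOT match:
  208.116.61.144/29 (208.116.61.144 - 208.116.61.151) does not contain 208.116.61.134
  208.100.61.128/28 (208.100.61.128 - 208.100.61.143) does not contain 208.116.61.134
  144.116.61.0/24 (144.116.61.0 - 144.116.61.255) does not contain 208.116.61.134
  208.116.28.0/22 (208.116.28.0 - 208.116.31.255) does not contain 208.116.61.134
  208.116.0.0/19 (208.116.0.0 - 208.116.31.255) does not contain 208.116.61.134
  208.118.32.0/19 (208.118.32.0 - 208.118.63.255) does not contain 208.116.61.134
  208.116.128.0/18 (208.116.128.0 - 208.116.191.255) does not contain 208.116.61.134
Longest matching prefix is /14 -> next hop INET-GW.

INET-GW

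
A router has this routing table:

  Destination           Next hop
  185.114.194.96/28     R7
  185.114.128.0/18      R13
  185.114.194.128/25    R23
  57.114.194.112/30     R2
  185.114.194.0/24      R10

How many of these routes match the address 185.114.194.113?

1

Prefixes containing 185.114.194.113:
  185.114.194.0/24 (185.114.194.0 - 185.114.194.255)
Total matching entries: 1.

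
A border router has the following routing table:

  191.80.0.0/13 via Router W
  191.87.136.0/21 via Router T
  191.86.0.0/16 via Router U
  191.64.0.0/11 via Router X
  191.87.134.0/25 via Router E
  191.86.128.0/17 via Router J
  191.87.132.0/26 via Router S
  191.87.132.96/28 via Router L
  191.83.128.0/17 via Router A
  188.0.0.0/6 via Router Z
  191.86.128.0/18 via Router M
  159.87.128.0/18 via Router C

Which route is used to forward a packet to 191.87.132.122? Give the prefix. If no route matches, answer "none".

191.80.0.0/13

Entries matching 191.87.132.122:
  188.0.0.0/6 (188.0.0.0 - 191.255.255.255)
  191.64.0.0/11 (191.64.0.0 - 191.95.255.255)
  191.80.0.0/13 (191.80.0.0 - 191.87.255.255)
Most specific is 191.80.0.0/13.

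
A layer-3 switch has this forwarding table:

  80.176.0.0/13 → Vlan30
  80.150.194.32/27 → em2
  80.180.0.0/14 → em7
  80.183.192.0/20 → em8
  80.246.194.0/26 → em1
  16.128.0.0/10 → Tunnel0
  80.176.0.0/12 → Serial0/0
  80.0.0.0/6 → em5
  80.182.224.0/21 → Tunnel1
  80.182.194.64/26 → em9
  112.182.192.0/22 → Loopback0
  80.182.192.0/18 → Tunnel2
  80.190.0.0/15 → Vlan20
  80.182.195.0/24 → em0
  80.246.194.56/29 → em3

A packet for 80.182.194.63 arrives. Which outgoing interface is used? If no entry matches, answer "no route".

Routes whose prefix contains 80.182.194.63:
  80.0.0.0/6 (80.0.0.0 - 83.255.255.255) -> em5
  80.176.0.0/12 (80.176.0.0 - 80.191.255.255) -> Serial0/0
  80.176.0.0/13 (80.176.0.0 - 80.183.255.255) -> Vlan30
  80.180.0.0/14 (80.180.0.0 - 80.183.255.255) -> em7
  80.182.192.0/18 (80.182.192.0 - 80.182.255.255) -> Tunnel2
More-specific entries that do NOT match:
  80.246.194.56/29 (80.246.194.56 - 80.246.194.63) does not contain 80.182.194.63
  80.150.194.32/27 (80.150.194.32 - 80.150.194.63) does not contain 80.182.194.63
  80.246.194.0/26 (80.246.194.0 - 80.246.194.63) does not contain 80.182.194.63
  80.182.194.64/26 (80.182.194.64 - 80.182.194.127) does not contain 80.182.194.63
  80.182.195.0/24 (80.182.195.0 - 80.182.195.255) does not contain 80.182.194.63
  112.182.192.0/22 (112.182.192.0 - 112.182.195.255) does not contain 80.182.194.63
  80.182.224.0/21 (80.182.224.0 - 80.182.231.255) does not contain 80.182.194.63
  80.183.192.0/20 (80.183.192.0 - 80.183.207.255) does not contain 80.182.194.63
Longest matching prefix is /18 -> interface Tunnel2.

Tunnel2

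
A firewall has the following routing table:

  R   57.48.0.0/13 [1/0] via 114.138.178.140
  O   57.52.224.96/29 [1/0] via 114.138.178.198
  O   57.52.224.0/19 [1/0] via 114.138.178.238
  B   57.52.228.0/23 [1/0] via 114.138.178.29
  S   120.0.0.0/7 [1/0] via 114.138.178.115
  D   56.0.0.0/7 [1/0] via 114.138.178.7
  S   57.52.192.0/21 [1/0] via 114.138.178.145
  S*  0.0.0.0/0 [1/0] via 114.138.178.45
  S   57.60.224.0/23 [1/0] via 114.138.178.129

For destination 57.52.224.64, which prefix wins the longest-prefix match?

57.52.224.0/19

Entries matching 57.52.224.64:
  0.0.0.0/0 (default, matches everything)
  56.0.0.0/7 (56.0.0.0 - 57.255.255.255)
  57.48.0.0/13 (57.48.0.0 - 57.55.255.255)
  57.52.224.0/19 (57.52.224.0 - 57.52.255.255)
Most specific is 57.52.224.0/19.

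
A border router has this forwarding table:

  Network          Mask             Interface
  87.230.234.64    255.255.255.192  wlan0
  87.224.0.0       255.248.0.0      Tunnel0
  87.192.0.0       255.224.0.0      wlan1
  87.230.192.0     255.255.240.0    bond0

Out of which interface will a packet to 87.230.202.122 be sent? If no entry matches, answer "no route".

Routes whose prefix contains 87.230.202.122:
  87.224.0.0/13 (87.224.0.0 - 87.231.255.255) -> Tunnel0
  87.230.192.0/20 (87.230.192.0 - 87.230.207.255) -> bond0
More-specific entries that do NOT match:
  87.230.234.64/26 (87.230.234.64 - 87.230.234.127) does not contain 87.230.202.122
Longest matching prefix is /20 -> interface bond0.

bond0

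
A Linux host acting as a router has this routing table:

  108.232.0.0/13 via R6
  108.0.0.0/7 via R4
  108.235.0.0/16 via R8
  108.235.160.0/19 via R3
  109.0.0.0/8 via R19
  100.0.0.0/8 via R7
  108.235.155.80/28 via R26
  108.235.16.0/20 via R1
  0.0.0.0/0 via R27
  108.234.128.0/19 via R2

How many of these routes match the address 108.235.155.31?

Prefixes containing 108.235.155.31:
  0.0.0.0/0 (default, matches everything)
  108.0.0.0/7 (108.0.0.0 - 109.255.255.255)
  108.232.0.0/13 (108.232.0.0 - 108.239.255.255)
  108.235.0.0/16 (108.235.0.0 - 108.235.255.255)
Total matching entries: 4.

4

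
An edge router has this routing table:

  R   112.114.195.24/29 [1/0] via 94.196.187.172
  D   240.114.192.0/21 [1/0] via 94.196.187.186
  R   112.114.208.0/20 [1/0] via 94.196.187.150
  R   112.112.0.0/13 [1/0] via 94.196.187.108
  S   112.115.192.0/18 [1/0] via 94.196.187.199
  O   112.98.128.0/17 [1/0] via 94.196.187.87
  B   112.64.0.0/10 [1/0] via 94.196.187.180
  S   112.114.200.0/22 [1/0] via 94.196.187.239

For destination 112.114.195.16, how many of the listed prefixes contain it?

Prefixes containing 112.114.195.16:
  112.64.0.0/10 (112.64.0.0 - 112.127.255.255)
  112.112.0.0/13 (112.112.0.0 - 112.119.255.255)
Total matching entries: 2.

2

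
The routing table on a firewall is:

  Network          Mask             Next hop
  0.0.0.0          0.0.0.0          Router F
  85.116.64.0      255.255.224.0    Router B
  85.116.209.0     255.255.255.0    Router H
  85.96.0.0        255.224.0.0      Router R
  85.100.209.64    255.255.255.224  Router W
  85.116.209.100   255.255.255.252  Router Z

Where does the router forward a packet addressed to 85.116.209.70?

Router H

Routes whose prefix contains 85.116.209.70:
  0.0.0.0/0 (default, matches everything) -> Router F
  85.96.0.0/11 (85.96.0.0 - 85.127.255.255) -> Router R
  85.116.209.0/24 (85.116.209.0 - 85.116.209.255) -> Router H
More-specific entries that do NOT match:
  85.116.209.100/30 (85.116.209.100 - 85.116.209.103) does not contain 85.116.209.70
  85.100.209.64/27 (85.100.209.64 - 85.100.209.95) does not contain 85.116.209.70
Longest matching prefix is /24 -> next hop Router H.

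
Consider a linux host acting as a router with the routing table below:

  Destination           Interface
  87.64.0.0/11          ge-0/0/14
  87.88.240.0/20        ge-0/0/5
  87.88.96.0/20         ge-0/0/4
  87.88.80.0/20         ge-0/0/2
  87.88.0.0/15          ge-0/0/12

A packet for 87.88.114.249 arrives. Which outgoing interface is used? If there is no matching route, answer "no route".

ge-0/0/12

Routes whose prefix contains 87.88.114.249:
  87.64.0.0/11 (87.64.0.0 - 87.95.255.255) -> ge-0/0/14
  87.88.0.0/15 (87.88.0.0 - 87.89.255.255) -> ge-0/0/12
More-specific entries that do NOT match:
  87.88.240.0/20 (87.88.240.0 - 87.88.255.255) does not contain 87.88.114.249
  87.88.96.0/20 (87.88.96.0 - 87.88.111.255) does not contain 87.88.114.249
  87.88.80.0/20 (87.88.80.0 - 87.88.95.255) does not contain 87.88.114.249
Longest matching prefix is /15 -> interface ge-0/0/12.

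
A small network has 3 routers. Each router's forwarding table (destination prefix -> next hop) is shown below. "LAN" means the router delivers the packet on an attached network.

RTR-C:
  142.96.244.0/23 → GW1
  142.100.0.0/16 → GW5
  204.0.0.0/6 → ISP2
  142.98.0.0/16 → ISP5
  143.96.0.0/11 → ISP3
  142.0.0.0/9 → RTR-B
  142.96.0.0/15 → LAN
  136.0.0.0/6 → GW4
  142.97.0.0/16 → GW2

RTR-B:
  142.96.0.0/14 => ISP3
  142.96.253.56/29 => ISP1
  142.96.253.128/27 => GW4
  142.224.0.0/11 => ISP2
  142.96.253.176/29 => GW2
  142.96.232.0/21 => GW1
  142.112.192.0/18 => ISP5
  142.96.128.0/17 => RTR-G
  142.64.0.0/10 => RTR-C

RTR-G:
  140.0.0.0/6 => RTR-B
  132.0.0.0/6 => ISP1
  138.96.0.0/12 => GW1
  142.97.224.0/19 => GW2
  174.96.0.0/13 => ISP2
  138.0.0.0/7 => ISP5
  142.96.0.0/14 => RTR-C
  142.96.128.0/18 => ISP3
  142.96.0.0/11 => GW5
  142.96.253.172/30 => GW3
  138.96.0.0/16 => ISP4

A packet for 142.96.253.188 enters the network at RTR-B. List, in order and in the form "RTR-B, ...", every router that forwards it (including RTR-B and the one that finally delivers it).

RTR-B, RTR-G, RTR-C

At RTR-B: longest match for 142.96.253.188 is 142.96.128.0/17 -> RTR-G
At RTR-G: longest match for 142.96.253.188 is 142.96.0.0/14 -> RTR-C
At RTR-C: longest match for 142.96.253.188 is 142.96.0.0/15 -> LAN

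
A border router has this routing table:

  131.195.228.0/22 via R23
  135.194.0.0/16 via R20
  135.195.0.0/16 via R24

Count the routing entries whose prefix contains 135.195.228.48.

Prefixes containing 135.195.228.48:
  135.195.0.0/16 (135.195.0.0 - 135.195.255.255)
Total matching entries: 1.

1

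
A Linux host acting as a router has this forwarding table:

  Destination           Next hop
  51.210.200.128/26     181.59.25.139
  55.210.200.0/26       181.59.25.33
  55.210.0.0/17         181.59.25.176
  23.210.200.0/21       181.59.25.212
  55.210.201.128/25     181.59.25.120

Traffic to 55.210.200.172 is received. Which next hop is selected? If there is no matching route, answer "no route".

no route

No entry's prefix contains 55.210.200.172; there is no default route.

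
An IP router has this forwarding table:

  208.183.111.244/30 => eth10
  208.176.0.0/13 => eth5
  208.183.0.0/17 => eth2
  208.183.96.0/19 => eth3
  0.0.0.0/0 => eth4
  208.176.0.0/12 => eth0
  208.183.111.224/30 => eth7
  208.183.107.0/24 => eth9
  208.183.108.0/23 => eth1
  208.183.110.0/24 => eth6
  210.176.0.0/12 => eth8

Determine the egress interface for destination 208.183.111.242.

Routes whose prefix contains 208.183.111.242:
  0.0.0.0/0 (default, matches everything) -> eth4
  208.176.0.0/12 (208.176.0.0 - 208.191.255.255) -> eth0
  208.176.0.0/13 (208.176.0.0 - 208.183.255.255) -> eth5
  208.183.0.0/17 (208.183.0.0 - 208.183.127.255) -> eth2
  208.183.96.0/19 (208.183.96.0 - 208.183.127.255) -> eth3
More-specific entries that do NOT match:
  208.183.111.244/30 (208.183.111.244 - 208.183.111.247) does not contain 208.183.111.242
  208.183.111.224/30 (208.183.111.224 - 208.183.111.227) does not contain 208.183.111.242
  208.183.107.0/24 (208.183.107.0 - 208.183.107.255) does not contain 208.183.111.242
  208.183.110.0/24 (208.183.110.0 - 208.183.110.255) does not contain 208.183.111.242
  208.183.108.0/23 (208.183.108.0 - 208.183.109.255) does not contain 208.183.111.242
Longest matching prefix is /19 -> interface eth3.

eth3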